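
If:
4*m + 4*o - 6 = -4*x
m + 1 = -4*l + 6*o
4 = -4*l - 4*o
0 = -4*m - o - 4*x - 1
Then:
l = -10/3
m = 79/3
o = 7/3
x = -163/6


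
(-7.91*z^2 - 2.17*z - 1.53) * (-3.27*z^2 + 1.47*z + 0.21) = 25.8657*z^4 - 4.5318*z^3 + 0.1521*z^2 - 2.7048*z - 0.3213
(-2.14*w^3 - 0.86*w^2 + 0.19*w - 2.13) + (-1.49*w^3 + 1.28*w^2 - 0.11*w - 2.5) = -3.63*w^3 + 0.42*w^2 + 0.08*w - 4.63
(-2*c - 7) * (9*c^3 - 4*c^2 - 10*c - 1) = -18*c^4 - 55*c^3 + 48*c^2 + 72*c + 7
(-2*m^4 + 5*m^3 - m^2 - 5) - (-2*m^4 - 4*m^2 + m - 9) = 5*m^3 + 3*m^2 - m + 4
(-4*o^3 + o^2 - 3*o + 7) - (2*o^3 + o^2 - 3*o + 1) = 6 - 6*o^3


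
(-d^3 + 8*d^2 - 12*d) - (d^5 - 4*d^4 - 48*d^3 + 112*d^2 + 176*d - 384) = -d^5 + 4*d^4 + 47*d^3 - 104*d^2 - 188*d + 384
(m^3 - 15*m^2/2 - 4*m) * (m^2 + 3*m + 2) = m^5 - 9*m^4/2 - 49*m^3/2 - 27*m^2 - 8*m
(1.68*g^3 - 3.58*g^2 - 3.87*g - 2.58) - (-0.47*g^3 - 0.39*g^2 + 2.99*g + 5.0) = 2.15*g^3 - 3.19*g^2 - 6.86*g - 7.58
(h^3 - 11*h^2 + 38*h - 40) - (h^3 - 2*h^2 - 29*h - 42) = -9*h^2 + 67*h + 2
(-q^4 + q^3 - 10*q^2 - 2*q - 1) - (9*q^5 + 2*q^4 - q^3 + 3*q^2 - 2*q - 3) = -9*q^5 - 3*q^4 + 2*q^3 - 13*q^2 + 2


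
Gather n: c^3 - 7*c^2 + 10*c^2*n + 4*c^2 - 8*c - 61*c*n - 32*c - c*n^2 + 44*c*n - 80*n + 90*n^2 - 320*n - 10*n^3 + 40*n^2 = c^3 - 3*c^2 - 40*c - 10*n^3 + n^2*(130 - c) + n*(10*c^2 - 17*c - 400)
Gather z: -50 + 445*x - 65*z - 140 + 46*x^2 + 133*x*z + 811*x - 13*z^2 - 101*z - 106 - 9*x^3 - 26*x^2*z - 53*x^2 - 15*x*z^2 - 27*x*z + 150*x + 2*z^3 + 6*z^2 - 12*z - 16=-9*x^3 - 7*x^2 + 1406*x + 2*z^3 + z^2*(-15*x - 7) + z*(-26*x^2 + 106*x - 178) - 312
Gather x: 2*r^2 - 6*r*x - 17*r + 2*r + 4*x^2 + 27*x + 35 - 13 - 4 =2*r^2 - 15*r + 4*x^2 + x*(27 - 6*r) + 18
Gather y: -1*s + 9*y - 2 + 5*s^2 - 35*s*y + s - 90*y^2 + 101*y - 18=5*s^2 - 90*y^2 + y*(110 - 35*s) - 20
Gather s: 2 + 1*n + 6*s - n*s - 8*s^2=n - 8*s^2 + s*(6 - n) + 2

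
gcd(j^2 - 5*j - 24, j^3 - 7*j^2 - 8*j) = j - 8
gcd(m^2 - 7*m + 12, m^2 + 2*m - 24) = m - 4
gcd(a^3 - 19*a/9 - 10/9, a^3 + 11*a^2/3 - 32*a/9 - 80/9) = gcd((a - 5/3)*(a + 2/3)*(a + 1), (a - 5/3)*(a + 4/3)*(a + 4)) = a - 5/3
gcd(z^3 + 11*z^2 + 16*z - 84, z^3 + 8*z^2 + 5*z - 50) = z - 2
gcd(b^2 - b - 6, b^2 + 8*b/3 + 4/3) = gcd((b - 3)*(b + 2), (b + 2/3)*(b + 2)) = b + 2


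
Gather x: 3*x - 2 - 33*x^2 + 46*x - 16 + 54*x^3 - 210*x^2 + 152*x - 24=54*x^3 - 243*x^2 + 201*x - 42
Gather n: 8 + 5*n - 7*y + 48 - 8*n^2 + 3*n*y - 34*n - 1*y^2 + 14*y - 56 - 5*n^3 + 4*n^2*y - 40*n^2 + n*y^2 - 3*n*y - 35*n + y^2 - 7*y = -5*n^3 + n^2*(4*y - 48) + n*(y^2 - 64)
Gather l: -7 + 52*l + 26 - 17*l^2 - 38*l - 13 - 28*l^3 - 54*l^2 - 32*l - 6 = -28*l^3 - 71*l^2 - 18*l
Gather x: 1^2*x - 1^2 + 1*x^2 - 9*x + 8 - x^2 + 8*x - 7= 0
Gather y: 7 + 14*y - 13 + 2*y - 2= 16*y - 8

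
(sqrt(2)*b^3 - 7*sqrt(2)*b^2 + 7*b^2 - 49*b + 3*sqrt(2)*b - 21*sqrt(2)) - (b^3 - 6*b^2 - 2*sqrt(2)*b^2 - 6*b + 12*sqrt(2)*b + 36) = -b^3 + sqrt(2)*b^3 - 5*sqrt(2)*b^2 + 13*b^2 - 43*b - 9*sqrt(2)*b - 36 - 21*sqrt(2)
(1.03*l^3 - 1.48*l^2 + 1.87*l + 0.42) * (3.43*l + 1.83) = 3.5329*l^4 - 3.1915*l^3 + 3.7057*l^2 + 4.8627*l + 0.7686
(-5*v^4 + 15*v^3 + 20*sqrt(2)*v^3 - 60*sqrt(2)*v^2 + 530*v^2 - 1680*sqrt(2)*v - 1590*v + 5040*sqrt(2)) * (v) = -5*v^5 + 15*v^4 + 20*sqrt(2)*v^4 - 60*sqrt(2)*v^3 + 530*v^3 - 1680*sqrt(2)*v^2 - 1590*v^2 + 5040*sqrt(2)*v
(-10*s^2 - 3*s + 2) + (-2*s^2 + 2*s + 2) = -12*s^2 - s + 4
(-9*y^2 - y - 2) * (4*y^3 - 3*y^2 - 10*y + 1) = -36*y^5 + 23*y^4 + 85*y^3 + 7*y^2 + 19*y - 2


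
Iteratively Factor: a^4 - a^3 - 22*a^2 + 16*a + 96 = (a + 4)*(a^3 - 5*a^2 - 2*a + 24) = (a + 2)*(a + 4)*(a^2 - 7*a + 12) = (a - 4)*(a + 2)*(a + 4)*(a - 3)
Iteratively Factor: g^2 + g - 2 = (g + 2)*(g - 1)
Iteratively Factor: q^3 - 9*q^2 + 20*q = (q)*(q^2 - 9*q + 20) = q*(q - 4)*(q - 5)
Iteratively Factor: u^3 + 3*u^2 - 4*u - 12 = (u + 3)*(u^2 - 4) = (u - 2)*(u + 3)*(u + 2)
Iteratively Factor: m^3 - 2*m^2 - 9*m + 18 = (m - 2)*(m^2 - 9) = (m - 3)*(m - 2)*(m + 3)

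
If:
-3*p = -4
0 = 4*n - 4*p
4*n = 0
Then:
No Solution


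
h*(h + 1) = h^2 + h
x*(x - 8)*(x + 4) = x^3 - 4*x^2 - 32*x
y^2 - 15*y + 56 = (y - 8)*(y - 7)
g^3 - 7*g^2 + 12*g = g*(g - 4)*(g - 3)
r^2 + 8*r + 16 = (r + 4)^2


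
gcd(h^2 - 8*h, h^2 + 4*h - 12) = 1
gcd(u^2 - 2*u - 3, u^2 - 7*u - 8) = u + 1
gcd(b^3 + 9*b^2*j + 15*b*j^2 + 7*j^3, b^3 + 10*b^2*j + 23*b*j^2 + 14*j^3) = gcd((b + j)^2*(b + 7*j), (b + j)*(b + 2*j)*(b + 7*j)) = b^2 + 8*b*j + 7*j^2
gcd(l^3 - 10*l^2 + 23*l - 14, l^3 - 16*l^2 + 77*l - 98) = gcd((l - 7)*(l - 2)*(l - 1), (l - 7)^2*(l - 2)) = l^2 - 9*l + 14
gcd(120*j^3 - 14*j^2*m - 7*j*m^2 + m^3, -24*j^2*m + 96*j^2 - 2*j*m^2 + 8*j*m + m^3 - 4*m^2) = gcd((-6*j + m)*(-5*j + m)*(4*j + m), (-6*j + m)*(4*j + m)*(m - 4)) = 24*j^2 + 2*j*m - m^2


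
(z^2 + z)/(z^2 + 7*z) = (z + 1)/(z + 7)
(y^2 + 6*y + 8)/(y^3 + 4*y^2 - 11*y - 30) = (y + 4)/(y^2 + 2*y - 15)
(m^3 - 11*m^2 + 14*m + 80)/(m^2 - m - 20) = (m^2 - 6*m - 16)/(m + 4)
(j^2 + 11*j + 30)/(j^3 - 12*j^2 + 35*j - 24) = (j^2 + 11*j + 30)/(j^3 - 12*j^2 + 35*j - 24)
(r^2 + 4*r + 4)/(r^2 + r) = (r^2 + 4*r + 4)/(r*(r + 1))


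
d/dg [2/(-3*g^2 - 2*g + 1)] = 4*(3*g + 1)/(3*g^2 + 2*g - 1)^2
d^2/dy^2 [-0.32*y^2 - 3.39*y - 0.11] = -0.640000000000000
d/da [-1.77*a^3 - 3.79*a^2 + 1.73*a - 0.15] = -5.31*a^2 - 7.58*a + 1.73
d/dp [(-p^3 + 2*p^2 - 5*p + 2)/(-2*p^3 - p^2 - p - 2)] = (5*p^4 - 18*p^3 + 11*p^2 - 4*p + 12)/(4*p^6 + 4*p^5 + 5*p^4 + 10*p^3 + 5*p^2 + 4*p + 4)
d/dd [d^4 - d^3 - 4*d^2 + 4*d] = 4*d^3 - 3*d^2 - 8*d + 4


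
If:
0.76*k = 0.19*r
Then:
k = 0.25*r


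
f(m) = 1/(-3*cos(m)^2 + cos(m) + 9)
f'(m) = (-6*sin(m)*cos(m) + sin(m))/(-3*cos(m)^2 + cos(m) + 9)^2 = (1 - 6*cos(m))*sin(m)/(-3*cos(m)^2 + cos(m) + 9)^2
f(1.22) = 0.11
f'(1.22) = -0.01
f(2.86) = 0.19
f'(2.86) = 0.07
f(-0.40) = 0.14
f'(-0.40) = 0.03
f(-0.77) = 0.12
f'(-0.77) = 0.03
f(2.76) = 0.18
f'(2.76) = 0.08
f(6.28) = 0.14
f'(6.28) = 0.00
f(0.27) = 0.14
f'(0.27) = -0.02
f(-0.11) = 0.14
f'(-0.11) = 0.01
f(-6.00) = 0.14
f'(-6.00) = -0.03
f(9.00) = 0.18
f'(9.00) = 0.09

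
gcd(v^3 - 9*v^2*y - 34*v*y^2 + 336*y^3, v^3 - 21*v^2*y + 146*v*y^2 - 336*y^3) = v^2 - 15*v*y + 56*y^2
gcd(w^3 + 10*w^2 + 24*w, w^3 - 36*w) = w^2 + 6*w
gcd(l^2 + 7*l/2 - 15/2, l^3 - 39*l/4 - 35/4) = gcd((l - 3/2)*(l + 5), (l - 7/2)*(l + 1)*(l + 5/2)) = 1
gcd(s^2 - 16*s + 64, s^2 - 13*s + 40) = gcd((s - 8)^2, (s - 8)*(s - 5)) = s - 8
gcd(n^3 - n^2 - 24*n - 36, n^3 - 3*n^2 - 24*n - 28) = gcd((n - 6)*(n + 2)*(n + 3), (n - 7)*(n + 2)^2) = n + 2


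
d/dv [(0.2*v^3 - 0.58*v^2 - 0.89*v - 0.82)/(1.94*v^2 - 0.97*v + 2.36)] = (0.388*v^4 - 0.388*v^3 + 3.7052*v^2 + 0.444*v - 2.8958)/(3.7636*v^4 - 3.7636*v^3 + 10.0977*v^2 - 4.5784*v + 5.5696)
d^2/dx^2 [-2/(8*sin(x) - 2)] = 4*(4*sin(x)^2 + sin(x) - 8)/(4*sin(x) - 1)^3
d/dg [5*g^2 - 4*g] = 10*g - 4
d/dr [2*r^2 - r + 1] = 4*r - 1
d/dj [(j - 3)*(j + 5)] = 2*j + 2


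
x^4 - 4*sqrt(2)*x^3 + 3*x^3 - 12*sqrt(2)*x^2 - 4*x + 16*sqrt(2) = (x - 1)*(x + 2)^2*(x - 4*sqrt(2))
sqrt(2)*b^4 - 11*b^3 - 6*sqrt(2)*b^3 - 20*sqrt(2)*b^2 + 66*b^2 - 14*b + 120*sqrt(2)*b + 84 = (b - 6)*(b - 7*sqrt(2))*(b + sqrt(2))*(sqrt(2)*b + 1)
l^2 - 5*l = l*(l - 5)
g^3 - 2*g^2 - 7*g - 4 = (g - 4)*(g + 1)^2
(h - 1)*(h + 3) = h^2 + 2*h - 3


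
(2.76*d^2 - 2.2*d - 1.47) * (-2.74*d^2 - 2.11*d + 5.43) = -7.5624*d^4 + 0.204400000000002*d^3 + 23.6566*d^2 - 8.8443*d - 7.9821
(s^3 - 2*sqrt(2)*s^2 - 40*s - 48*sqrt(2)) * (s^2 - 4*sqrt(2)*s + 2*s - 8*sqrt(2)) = s^5 - 6*sqrt(2)*s^4 + 2*s^4 - 24*s^3 - 12*sqrt(2)*s^3 - 48*s^2 + 112*sqrt(2)*s^2 + 224*sqrt(2)*s + 384*s + 768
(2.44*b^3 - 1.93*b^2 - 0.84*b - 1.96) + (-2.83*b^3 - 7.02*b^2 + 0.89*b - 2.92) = -0.39*b^3 - 8.95*b^2 + 0.05*b - 4.88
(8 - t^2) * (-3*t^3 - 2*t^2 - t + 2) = 3*t^5 + 2*t^4 - 23*t^3 - 18*t^2 - 8*t + 16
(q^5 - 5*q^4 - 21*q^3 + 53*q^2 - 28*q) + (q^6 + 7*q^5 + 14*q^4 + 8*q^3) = q^6 + 8*q^5 + 9*q^4 - 13*q^3 + 53*q^2 - 28*q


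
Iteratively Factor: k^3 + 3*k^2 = (k)*(k^2 + 3*k) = k^2*(k + 3)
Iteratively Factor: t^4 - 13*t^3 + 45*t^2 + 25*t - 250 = (t - 5)*(t^3 - 8*t^2 + 5*t + 50) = (t - 5)*(t + 2)*(t^2 - 10*t + 25) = (t - 5)^2*(t + 2)*(t - 5)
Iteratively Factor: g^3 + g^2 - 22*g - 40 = (g + 2)*(g^2 - g - 20) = (g + 2)*(g + 4)*(g - 5)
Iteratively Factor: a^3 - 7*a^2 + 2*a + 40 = (a - 4)*(a^2 - 3*a - 10) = (a - 5)*(a - 4)*(a + 2)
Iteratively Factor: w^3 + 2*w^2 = (w)*(w^2 + 2*w) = w^2*(w + 2)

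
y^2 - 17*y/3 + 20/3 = (y - 4)*(y - 5/3)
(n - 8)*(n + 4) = n^2 - 4*n - 32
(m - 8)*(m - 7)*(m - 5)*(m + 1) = m^4 - 19*m^3 + 111*m^2 - 149*m - 280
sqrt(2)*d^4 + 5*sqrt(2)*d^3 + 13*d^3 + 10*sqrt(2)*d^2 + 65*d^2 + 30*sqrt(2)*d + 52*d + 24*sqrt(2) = (d + 1)*(d + 4)*(d + 6*sqrt(2))*(sqrt(2)*d + 1)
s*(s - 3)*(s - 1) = s^3 - 4*s^2 + 3*s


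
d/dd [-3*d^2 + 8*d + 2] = 8 - 6*d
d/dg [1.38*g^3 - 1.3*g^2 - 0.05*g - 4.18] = 4.14*g^2 - 2.6*g - 0.05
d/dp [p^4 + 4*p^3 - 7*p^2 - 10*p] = 4*p^3 + 12*p^2 - 14*p - 10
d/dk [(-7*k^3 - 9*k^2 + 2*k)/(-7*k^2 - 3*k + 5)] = (49*k^4 + 42*k^3 - 64*k^2 - 90*k + 10)/(49*k^4 + 42*k^3 - 61*k^2 - 30*k + 25)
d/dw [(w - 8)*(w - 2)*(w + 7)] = 3*w^2 - 6*w - 54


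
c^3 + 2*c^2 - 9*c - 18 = (c - 3)*(c + 2)*(c + 3)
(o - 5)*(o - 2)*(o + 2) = o^3 - 5*o^2 - 4*o + 20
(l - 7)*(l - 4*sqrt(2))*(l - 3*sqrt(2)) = l^3 - 7*sqrt(2)*l^2 - 7*l^2 + 24*l + 49*sqrt(2)*l - 168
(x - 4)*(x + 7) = x^2 + 3*x - 28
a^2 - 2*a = a*(a - 2)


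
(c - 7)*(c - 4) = c^2 - 11*c + 28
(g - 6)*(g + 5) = g^2 - g - 30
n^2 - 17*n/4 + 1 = (n - 4)*(n - 1/4)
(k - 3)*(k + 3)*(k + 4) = k^3 + 4*k^2 - 9*k - 36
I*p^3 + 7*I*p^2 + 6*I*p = p*(p + 6)*(I*p + I)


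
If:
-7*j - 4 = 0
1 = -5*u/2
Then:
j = -4/7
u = -2/5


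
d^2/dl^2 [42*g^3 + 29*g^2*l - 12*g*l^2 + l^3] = -24*g + 6*l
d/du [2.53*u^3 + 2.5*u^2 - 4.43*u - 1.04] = 7.59*u^2 + 5.0*u - 4.43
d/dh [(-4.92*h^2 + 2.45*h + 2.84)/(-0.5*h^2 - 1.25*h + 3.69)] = (7.375*h^2 - 33.4696*h + 12.5905)/(0.25*h^4 + 1.25*h^3 - 2.1275*h^2 - 9.225*h + 13.6161)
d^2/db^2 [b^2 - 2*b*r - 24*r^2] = 2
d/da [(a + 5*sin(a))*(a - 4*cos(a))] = (a + 5*sin(a))*(4*sin(a) + 1) + (a - 4*cos(a))*(5*cos(a) + 1)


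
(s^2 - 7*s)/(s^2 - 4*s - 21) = s/(s + 3)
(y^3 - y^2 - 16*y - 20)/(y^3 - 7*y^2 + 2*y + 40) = (y + 2)/(y - 4)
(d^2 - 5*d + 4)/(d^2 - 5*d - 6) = (-d^2 + 5*d - 4)/(-d^2 + 5*d + 6)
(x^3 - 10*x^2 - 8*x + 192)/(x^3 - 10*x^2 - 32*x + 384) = (x^2 - 2*x - 24)/(x^2 - 2*x - 48)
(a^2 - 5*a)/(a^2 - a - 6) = a*(5 - a)/(-a^2 + a + 6)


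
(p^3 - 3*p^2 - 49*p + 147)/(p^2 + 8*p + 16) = (p^3 - 3*p^2 - 49*p + 147)/(p^2 + 8*p + 16)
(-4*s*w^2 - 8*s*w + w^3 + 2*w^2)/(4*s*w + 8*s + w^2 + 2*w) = w*(-4*s + w)/(4*s + w)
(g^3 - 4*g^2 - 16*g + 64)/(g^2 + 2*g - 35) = (g^3 - 4*g^2 - 16*g + 64)/(g^2 + 2*g - 35)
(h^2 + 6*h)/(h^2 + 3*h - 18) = h/(h - 3)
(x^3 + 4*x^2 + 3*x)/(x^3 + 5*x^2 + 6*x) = (x + 1)/(x + 2)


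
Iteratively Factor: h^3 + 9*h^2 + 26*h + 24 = (h + 4)*(h^2 + 5*h + 6) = (h + 3)*(h + 4)*(h + 2)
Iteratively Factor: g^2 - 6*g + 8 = (g - 4)*(g - 2)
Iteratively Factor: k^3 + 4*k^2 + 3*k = (k + 1)*(k^2 + 3*k) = (k + 1)*(k + 3)*(k)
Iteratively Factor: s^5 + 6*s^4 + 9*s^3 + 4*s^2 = (s)*(s^4 + 6*s^3 + 9*s^2 + 4*s) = s*(s + 1)*(s^3 + 5*s^2 + 4*s) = s*(s + 1)*(s + 4)*(s^2 + s) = s^2*(s + 1)*(s + 4)*(s + 1)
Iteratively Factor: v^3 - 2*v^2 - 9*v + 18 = (v - 2)*(v^2 - 9) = (v - 3)*(v - 2)*(v + 3)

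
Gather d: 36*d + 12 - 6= 36*d + 6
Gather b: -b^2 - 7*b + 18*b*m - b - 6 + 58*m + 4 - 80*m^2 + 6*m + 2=-b^2 + b*(18*m - 8) - 80*m^2 + 64*m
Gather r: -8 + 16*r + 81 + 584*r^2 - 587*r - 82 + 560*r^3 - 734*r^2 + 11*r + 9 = 560*r^3 - 150*r^2 - 560*r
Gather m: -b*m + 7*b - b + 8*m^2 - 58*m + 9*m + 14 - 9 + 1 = 6*b + 8*m^2 + m*(-b - 49) + 6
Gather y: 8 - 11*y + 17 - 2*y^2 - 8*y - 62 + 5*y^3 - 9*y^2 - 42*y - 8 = 5*y^3 - 11*y^2 - 61*y - 45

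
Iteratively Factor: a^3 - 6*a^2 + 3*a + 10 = (a + 1)*(a^2 - 7*a + 10) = (a - 2)*(a + 1)*(a - 5)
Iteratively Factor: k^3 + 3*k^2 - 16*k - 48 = (k - 4)*(k^2 + 7*k + 12) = (k - 4)*(k + 4)*(k + 3)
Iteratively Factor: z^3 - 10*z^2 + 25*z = (z - 5)*(z^2 - 5*z) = (z - 5)^2*(z)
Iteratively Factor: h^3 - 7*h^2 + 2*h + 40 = (h - 4)*(h^2 - 3*h - 10) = (h - 4)*(h + 2)*(h - 5)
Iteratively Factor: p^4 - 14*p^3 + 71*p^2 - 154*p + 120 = (p - 3)*(p^3 - 11*p^2 + 38*p - 40) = (p - 5)*(p - 3)*(p^2 - 6*p + 8) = (p - 5)*(p - 4)*(p - 3)*(p - 2)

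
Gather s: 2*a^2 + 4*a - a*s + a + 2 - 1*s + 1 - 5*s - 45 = 2*a^2 + 5*a + s*(-a - 6) - 42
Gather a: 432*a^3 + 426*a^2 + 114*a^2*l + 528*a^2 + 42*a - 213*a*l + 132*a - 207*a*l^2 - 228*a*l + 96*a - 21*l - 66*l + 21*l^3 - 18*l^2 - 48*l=432*a^3 + a^2*(114*l + 954) + a*(-207*l^2 - 441*l + 270) + 21*l^3 - 18*l^2 - 135*l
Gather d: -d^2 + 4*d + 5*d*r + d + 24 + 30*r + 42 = -d^2 + d*(5*r + 5) + 30*r + 66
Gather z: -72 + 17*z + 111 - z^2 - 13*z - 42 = -z^2 + 4*z - 3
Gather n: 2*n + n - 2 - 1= 3*n - 3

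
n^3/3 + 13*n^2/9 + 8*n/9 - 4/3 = (n/3 + 1)*(n - 2/3)*(n + 2)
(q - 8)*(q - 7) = q^2 - 15*q + 56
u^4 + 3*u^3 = u^3*(u + 3)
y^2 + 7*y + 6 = (y + 1)*(y + 6)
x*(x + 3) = x^2 + 3*x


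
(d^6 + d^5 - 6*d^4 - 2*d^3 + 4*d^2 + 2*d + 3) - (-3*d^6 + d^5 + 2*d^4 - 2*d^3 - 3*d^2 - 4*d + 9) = 4*d^6 - 8*d^4 + 7*d^2 + 6*d - 6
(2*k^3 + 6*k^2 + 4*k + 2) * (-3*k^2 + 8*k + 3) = -6*k^5 - 2*k^4 + 42*k^3 + 44*k^2 + 28*k + 6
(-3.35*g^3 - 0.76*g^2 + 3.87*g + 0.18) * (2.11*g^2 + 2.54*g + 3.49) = -7.0685*g^5 - 10.1126*g^4 - 5.4562*g^3 + 7.5572*g^2 + 13.9635*g + 0.6282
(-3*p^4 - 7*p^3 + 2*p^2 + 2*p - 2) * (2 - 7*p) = 21*p^5 + 43*p^4 - 28*p^3 - 10*p^2 + 18*p - 4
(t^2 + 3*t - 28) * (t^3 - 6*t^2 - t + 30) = t^5 - 3*t^4 - 47*t^3 + 195*t^2 + 118*t - 840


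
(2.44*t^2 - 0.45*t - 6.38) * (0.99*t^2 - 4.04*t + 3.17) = 2.4156*t^4 - 10.3031*t^3 + 3.2366*t^2 + 24.3487*t - 20.2246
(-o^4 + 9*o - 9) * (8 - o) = o^5 - 8*o^4 - 9*o^2 + 81*o - 72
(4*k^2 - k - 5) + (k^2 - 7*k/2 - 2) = 5*k^2 - 9*k/2 - 7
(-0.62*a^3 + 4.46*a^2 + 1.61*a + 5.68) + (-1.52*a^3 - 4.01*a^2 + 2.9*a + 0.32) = -2.14*a^3 + 0.45*a^2 + 4.51*a + 6.0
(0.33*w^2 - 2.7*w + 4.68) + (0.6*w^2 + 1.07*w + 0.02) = 0.93*w^2 - 1.63*w + 4.7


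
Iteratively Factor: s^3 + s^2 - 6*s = (s + 3)*(s^2 - 2*s) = (s - 2)*(s + 3)*(s)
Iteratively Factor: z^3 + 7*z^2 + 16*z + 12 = (z + 2)*(z^2 + 5*z + 6) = (z + 2)^2*(z + 3)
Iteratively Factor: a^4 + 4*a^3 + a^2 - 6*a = (a + 3)*(a^3 + a^2 - 2*a) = (a + 2)*(a + 3)*(a^2 - a) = a*(a + 2)*(a + 3)*(a - 1)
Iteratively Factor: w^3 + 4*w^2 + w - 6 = (w + 2)*(w^2 + 2*w - 3) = (w - 1)*(w + 2)*(w + 3)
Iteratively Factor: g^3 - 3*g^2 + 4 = (g - 2)*(g^2 - g - 2) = (g - 2)*(g + 1)*(g - 2)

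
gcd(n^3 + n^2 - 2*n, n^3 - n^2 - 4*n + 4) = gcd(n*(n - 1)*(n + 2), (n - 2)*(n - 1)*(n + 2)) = n^2 + n - 2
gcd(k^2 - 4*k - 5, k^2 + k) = k + 1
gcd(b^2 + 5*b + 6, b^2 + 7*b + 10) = b + 2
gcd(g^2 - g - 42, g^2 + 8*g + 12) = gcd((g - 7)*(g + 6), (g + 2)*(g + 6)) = g + 6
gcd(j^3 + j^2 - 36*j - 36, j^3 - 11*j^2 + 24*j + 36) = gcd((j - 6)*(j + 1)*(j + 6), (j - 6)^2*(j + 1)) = j^2 - 5*j - 6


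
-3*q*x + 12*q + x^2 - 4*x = (-3*q + x)*(x - 4)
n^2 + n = n*(n + 1)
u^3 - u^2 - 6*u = u*(u - 3)*(u + 2)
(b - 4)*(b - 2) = b^2 - 6*b + 8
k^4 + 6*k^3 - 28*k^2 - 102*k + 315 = (k - 3)^2*(k + 5)*(k + 7)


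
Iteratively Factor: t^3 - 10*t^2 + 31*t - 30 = (t - 3)*(t^2 - 7*t + 10) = (t - 5)*(t - 3)*(t - 2)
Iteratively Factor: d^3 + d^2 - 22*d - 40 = (d - 5)*(d^2 + 6*d + 8) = (d - 5)*(d + 4)*(d + 2)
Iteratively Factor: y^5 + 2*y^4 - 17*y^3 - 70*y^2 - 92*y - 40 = (y - 5)*(y^4 + 7*y^3 + 18*y^2 + 20*y + 8) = (y - 5)*(y + 1)*(y^3 + 6*y^2 + 12*y + 8) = (y - 5)*(y + 1)*(y + 2)*(y^2 + 4*y + 4) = (y - 5)*(y + 1)*(y + 2)^2*(y + 2)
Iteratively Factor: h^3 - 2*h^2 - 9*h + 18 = (h - 2)*(h^2 - 9) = (h - 3)*(h - 2)*(h + 3)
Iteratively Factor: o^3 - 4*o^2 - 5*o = (o)*(o^2 - 4*o - 5) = o*(o - 5)*(o + 1)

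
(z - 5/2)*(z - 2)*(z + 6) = z^3 + 3*z^2/2 - 22*z + 30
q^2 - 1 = (q - 1)*(q + 1)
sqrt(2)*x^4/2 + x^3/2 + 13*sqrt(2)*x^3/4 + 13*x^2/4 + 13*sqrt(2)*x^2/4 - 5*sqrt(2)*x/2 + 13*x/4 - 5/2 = (x - 1/2)*(x + 5)*(x + sqrt(2)/2)*(sqrt(2)*x/2 + sqrt(2))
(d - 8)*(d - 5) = d^2 - 13*d + 40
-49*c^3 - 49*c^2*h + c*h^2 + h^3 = (-7*c + h)*(c + h)*(7*c + h)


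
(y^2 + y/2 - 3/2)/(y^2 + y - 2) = (y + 3/2)/(y + 2)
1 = 1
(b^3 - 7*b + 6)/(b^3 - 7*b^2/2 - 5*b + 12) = 2*(b^3 - 7*b + 6)/(2*b^3 - 7*b^2 - 10*b + 24)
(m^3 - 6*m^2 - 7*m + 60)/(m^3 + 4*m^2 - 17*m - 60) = (m - 5)/(m + 5)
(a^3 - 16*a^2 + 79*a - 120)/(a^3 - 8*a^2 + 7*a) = (a^3 - 16*a^2 + 79*a - 120)/(a*(a^2 - 8*a + 7))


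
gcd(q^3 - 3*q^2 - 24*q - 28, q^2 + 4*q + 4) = q^2 + 4*q + 4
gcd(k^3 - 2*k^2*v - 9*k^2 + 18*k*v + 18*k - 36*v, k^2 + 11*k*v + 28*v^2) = 1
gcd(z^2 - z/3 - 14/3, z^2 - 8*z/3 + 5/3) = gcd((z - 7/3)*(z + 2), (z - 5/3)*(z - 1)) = 1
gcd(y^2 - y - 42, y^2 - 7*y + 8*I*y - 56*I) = y - 7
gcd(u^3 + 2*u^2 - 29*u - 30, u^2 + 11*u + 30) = u + 6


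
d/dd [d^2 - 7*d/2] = 2*d - 7/2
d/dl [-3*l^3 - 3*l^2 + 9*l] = -9*l^2 - 6*l + 9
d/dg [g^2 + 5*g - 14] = 2*g + 5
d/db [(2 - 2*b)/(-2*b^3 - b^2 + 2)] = 2*(2*b^3 + b^2 - 2*b*(b - 1)*(3*b + 1) - 2)/(2*b^3 + b^2 - 2)^2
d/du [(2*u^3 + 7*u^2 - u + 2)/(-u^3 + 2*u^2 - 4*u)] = (11*u^4 - 18*u^3 - 20*u^2 - 8*u + 8)/(u^2*(u^4 - 4*u^3 + 12*u^2 - 16*u + 16))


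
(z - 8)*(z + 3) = z^2 - 5*z - 24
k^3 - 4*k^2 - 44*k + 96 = (k - 8)*(k - 2)*(k + 6)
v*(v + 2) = v^2 + 2*v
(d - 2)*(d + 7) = d^2 + 5*d - 14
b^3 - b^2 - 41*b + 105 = (b - 5)*(b - 3)*(b + 7)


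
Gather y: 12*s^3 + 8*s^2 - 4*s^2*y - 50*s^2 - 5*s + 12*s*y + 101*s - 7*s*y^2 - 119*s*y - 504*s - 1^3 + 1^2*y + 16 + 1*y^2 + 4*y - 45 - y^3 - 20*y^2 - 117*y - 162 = 12*s^3 - 42*s^2 - 408*s - y^3 + y^2*(-7*s - 19) + y*(-4*s^2 - 107*s - 112) - 192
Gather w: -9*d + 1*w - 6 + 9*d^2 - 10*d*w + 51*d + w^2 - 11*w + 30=9*d^2 + 42*d + w^2 + w*(-10*d - 10) + 24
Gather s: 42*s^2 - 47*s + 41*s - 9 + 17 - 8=42*s^2 - 6*s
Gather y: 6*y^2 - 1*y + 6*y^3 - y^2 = 6*y^3 + 5*y^2 - y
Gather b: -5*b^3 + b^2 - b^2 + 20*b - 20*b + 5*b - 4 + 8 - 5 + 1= -5*b^3 + 5*b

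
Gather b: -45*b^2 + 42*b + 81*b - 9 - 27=-45*b^2 + 123*b - 36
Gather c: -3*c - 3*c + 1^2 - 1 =-6*c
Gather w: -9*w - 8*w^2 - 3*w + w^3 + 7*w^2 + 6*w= w^3 - w^2 - 6*w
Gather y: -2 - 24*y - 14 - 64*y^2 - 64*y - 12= -64*y^2 - 88*y - 28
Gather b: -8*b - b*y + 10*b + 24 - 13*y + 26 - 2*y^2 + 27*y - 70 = b*(2 - y) - 2*y^2 + 14*y - 20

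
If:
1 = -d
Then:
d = -1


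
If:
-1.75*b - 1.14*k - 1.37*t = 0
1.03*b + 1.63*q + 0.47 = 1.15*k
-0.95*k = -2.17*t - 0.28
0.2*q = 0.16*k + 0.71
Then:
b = -7.17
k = 7.31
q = 9.40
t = 3.07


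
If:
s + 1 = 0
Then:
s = -1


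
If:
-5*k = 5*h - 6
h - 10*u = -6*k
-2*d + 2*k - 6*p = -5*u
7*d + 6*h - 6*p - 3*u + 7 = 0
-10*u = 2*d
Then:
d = -403/345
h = 1678/1725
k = 392/1725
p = 6829/10350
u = 403/1725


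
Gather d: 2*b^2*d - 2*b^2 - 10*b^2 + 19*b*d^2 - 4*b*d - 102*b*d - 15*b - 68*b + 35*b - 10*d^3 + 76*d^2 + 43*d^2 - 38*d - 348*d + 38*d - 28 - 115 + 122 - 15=-12*b^2 - 48*b - 10*d^3 + d^2*(19*b + 119) + d*(2*b^2 - 106*b - 348) - 36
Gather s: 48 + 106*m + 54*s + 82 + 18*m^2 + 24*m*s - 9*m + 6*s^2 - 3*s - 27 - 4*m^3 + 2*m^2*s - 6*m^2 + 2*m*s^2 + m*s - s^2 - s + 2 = -4*m^3 + 12*m^2 + 97*m + s^2*(2*m + 5) + s*(2*m^2 + 25*m + 50) + 105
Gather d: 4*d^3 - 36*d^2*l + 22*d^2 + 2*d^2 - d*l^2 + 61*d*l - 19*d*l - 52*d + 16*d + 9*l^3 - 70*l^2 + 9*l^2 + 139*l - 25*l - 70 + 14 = 4*d^3 + d^2*(24 - 36*l) + d*(-l^2 + 42*l - 36) + 9*l^3 - 61*l^2 + 114*l - 56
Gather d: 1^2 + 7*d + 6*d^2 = 6*d^2 + 7*d + 1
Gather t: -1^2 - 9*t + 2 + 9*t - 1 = 0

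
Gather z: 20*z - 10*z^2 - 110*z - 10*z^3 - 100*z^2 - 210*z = -10*z^3 - 110*z^2 - 300*z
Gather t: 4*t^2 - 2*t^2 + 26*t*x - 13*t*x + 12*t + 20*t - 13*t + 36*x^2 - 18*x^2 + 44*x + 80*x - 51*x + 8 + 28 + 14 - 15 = 2*t^2 + t*(13*x + 19) + 18*x^2 + 73*x + 35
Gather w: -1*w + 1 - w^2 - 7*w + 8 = -w^2 - 8*w + 9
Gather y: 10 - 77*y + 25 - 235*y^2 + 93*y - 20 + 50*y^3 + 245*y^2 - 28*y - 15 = 50*y^3 + 10*y^2 - 12*y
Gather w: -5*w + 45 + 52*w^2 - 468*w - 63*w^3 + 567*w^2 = -63*w^3 + 619*w^2 - 473*w + 45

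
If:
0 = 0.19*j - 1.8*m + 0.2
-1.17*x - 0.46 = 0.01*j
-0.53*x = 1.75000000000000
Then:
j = 340.32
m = 36.03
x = -3.30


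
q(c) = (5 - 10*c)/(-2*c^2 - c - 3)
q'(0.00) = 3.89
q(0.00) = -1.67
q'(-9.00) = -0.07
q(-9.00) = -0.61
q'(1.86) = 0.02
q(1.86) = 1.15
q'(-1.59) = -1.13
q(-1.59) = -3.23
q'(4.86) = -0.11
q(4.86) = 0.79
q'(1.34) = 0.41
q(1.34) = 1.06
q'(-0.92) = -0.02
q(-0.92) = -3.76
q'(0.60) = 2.13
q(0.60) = 0.23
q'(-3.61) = -0.46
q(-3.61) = -1.61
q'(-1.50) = -1.11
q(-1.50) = -3.33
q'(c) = (5 - 10*c)*(4*c + 1)/(-2*c^2 - c - 3)^2 - 10/(-2*c^2 - c - 3)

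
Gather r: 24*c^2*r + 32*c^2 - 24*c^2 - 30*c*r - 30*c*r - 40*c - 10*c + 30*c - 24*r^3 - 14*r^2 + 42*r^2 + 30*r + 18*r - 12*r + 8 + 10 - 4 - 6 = 8*c^2 - 20*c - 24*r^3 + 28*r^2 + r*(24*c^2 - 60*c + 36) + 8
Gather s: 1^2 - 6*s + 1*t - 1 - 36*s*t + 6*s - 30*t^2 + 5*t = -36*s*t - 30*t^2 + 6*t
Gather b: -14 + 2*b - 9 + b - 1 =3*b - 24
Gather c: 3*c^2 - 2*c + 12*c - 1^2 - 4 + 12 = 3*c^2 + 10*c + 7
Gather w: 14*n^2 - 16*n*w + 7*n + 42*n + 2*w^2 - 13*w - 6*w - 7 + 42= 14*n^2 + 49*n + 2*w^2 + w*(-16*n - 19) + 35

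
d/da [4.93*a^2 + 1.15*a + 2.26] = 9.86*a + 1.15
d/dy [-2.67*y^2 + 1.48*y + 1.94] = 1.48 - 5.34*y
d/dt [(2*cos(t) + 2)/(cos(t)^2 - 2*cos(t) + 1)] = 2*(cos(t) + 3)*sin(t)/(cos(t) - 1)^3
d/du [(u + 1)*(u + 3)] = 2*u + 4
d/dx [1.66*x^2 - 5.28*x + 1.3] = 3.32*x - 5.28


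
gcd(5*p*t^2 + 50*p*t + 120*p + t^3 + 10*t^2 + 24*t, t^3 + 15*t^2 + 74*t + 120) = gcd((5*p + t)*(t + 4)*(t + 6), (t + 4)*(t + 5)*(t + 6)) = t^2 + 10*t + 24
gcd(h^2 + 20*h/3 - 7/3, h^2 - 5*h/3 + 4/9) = h - 1/3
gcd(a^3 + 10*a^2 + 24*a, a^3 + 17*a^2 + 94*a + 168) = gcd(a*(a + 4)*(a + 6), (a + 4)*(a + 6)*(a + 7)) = a^2 + 10*a + 24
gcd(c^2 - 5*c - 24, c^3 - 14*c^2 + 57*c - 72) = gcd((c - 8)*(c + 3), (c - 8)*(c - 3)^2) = c - 8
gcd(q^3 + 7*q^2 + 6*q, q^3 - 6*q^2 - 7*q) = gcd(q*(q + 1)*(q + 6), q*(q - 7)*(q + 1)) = q^2 + q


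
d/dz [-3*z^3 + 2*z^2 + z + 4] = -9*z^2 + 4*z + 1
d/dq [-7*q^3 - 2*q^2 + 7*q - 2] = -21*q^2 - 4*q + 7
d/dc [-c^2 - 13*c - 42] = -2*c - 13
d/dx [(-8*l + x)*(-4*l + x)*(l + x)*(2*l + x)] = 72*l^3 - 4*l^2*x - 27*l*x^2 + 4*x^3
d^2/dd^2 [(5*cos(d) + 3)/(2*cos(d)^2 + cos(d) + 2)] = (-180*(1 - cos(d)^2)^2*cos(d) - 38*(1 - cos(d)^2)^2 + 51*cos(d)^2 + 37*cos(d)/2 - 9*cos(3*d)/2 + 10*cos(5*d))/(2*cos(d)^2 + cos(d) + 2)^3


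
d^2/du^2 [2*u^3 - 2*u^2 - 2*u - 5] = 12*u - 4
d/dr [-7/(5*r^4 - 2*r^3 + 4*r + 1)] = 14*(10*r^3 - 3*r^2 + 2)/(5*r^4 - 2*r^3 + 4*r + 1)^2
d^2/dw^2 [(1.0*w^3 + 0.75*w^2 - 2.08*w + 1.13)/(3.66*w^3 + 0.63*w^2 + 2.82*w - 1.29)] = (15.4818*w^6 - 229.104288*w^5 + 163.079352*w^4 + 147.413952*w^3 - 63.347076*w^2 + 43.898544*w + 7.172028)/(49.027896*w^9 + 25.317684*w^8 + 117.684738*w^7 - 12.576789*w^6 + 72.828234*w^5 - 66.392055*w^4 + 26.946702*w^3 - 27.630639*w^2 + 14.078286*w - 2.146689)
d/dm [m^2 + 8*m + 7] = 2*m + 8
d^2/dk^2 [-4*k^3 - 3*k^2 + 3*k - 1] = -24*k - 6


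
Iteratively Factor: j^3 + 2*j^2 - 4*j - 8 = (j + 2)*(j^2 - 4) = (j - 2)*(j + 2)*(j + 2)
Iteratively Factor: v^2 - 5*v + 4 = (v - 1)*(v - 4)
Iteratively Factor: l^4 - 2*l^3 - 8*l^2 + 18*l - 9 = (l - 3)*(l^3 + l^2 - 5*l + 3) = (l - 3)*(l - 1)*(l^2 + 2*l - 3) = (l - 3)*(l - 1)^2*(l + 3)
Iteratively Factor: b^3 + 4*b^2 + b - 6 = (b + 2)*(b^2 + 2*b - 3) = (b + 2)*(b + 3)*(b - 1)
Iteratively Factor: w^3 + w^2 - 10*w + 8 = (w - 2)*(w^2 + 3*w - 4) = (w - 2)*(w + 4)*(w - 1)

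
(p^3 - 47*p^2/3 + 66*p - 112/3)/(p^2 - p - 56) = (3*p^2 - 23*p + 14)/(3*(p + 7))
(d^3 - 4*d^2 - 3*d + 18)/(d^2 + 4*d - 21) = (d^2 - d - 6)/(d + 7)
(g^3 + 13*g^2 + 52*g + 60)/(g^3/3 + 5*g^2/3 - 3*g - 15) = 3*(g^2 + 8*g + 12)/(g^2 - 9)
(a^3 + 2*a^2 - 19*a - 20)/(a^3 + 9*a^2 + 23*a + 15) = (a - 4)/(a + 3)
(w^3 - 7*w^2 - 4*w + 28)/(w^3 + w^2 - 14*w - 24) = (w^2 - 9*w + 14)/(w^2 - w - 12)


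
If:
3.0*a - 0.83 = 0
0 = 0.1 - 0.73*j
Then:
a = 0.28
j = 0.14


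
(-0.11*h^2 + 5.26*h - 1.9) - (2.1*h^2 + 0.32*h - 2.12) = -2.21*h^2 + 4.94*h + 0.22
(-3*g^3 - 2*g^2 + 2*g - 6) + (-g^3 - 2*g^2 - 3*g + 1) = -4*g^3 - 4*g^2 - g - 5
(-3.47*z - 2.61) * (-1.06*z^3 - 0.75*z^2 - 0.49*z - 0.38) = 3.6782*z^4 + 5.3691*z^3 + 3.6578*z^2 + 2.5975*z + 0.9918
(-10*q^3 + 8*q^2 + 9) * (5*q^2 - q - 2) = -50*q^5 + 50*q^4 + 12*q^3 + 29*q^2 - 9*q - 18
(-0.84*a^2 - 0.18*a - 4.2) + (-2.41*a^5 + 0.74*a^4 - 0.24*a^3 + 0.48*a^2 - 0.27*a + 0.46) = -2.41*a^5 + 0.74*a^4 - 0.24*a^3 - 0.36*a^2 - 0.45*a - 3.74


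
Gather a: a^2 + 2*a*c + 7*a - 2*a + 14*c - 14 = a^2 + a*(2*c + 5) + 14*c - 14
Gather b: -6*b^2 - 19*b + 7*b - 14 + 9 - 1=-6*b^2 - 12*b - 6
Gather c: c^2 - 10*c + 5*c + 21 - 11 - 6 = c^2 - 5*c + 4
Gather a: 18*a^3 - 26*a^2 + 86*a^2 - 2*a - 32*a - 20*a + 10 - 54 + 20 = 18*a^3 + 60*a^2 - 54*a - 24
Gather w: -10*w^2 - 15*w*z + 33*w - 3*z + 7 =-10*w^2 + w*(33 - 15*z) - 3*z + 7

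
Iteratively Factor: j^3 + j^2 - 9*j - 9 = (j + 3)*(j^2 - 2*j - 3) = (j + 1)*(j + 3)*(j - 3)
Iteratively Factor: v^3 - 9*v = (v)*(v^2 - 9) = v*(v - 3)*(v + 3)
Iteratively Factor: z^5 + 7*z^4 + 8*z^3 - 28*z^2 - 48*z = (z + 2)*(z^4 + 5*z^3 - 2*z^2 - 24*z) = (z + 2)*(z + 3)*(z^3 + 2*z^2 - 8*z) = z*(z + 2)*(z + 3)*(z^2 + 2*z - 8) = z*(z - 2)*(z + 2)*(z + 3)*(z + 4)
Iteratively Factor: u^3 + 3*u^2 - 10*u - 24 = (u + 2)*(u^2 + u - 12) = (u - 3)*(u + 2)*(u + 4)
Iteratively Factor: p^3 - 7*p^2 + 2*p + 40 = (p - 4)*(p^2 - 3*p - 10) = (p - 4)*(p + 2)*(p - 5)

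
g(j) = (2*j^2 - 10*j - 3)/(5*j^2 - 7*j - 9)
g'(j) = (7 - 10*j)*(2*j^2 - 10*j - 3)/(5*j^2 - 7*j - 9)^2 + (4*j - 10)/(5*j^2 - 7*j - 9)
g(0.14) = 0.44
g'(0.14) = 0.71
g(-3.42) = 0.74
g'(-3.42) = 0.09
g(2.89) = -1.21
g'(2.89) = 2.24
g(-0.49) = -0.54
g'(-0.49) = 4.22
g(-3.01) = 0.79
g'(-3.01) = 0.13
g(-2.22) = 0.93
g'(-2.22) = 0.27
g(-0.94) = 4.09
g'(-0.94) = 26.67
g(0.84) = 0.88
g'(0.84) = 0.69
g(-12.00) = 0.51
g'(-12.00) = 0.01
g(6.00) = 0.07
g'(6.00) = 0.08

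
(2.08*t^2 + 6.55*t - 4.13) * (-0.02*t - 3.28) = -0.0416*t^3 - 6.9534*t^2 - 21.4014*t + 13.5464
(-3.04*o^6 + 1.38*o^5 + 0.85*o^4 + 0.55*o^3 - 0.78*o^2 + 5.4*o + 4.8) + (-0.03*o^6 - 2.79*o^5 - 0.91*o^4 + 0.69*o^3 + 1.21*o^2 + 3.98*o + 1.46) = -3.07*o^6 - 1.41*o^5 - 0.0600000000000001*o^4 + 1.24*o^3 + 0.43*o^2 + 9.38*o + 6.26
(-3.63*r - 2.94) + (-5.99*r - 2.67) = -9.62*r - 5.61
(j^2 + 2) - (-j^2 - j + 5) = 2*j^2 + j - 3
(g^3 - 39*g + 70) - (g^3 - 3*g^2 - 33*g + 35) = 3*g^2 - 6*g + 35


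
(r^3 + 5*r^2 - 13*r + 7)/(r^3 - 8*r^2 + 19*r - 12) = (r^2 + 6*r - 7)/(r^2 - 7*r + 12)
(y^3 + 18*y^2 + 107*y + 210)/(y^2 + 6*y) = y + 12 + 35/y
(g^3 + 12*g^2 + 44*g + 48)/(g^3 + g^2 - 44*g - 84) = (g + 4)/(g - 7)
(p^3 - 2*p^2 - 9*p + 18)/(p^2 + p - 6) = p - 3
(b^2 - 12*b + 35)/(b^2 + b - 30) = (b - 7)/(b + 6)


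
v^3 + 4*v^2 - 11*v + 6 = (v - 1)^2*(v + 6)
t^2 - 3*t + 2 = (t - 2)*(t - 1)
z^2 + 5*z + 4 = (z + 1)*(z + 4)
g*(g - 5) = g^2 - 5*g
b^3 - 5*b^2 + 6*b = b*(b - 3)*(b - 2)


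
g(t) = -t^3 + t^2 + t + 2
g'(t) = -3*t^2 + 2*t + 1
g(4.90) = -86.74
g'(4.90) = -61.23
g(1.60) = 2.06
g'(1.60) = -3.48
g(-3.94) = 74.75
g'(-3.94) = -53.45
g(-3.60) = 58.02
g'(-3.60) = -45.08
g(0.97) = 3.00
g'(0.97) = 0.12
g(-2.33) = 17.75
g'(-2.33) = -19.95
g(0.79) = 2.92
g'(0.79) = 0.71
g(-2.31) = 17.35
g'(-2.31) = -19.63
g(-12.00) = 1862.00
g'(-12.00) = -455.00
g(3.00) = -13.00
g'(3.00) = -20.00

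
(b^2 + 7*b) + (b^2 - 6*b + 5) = 2*b^2 + b + 5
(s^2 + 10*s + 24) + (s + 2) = s^2 + 11*s + 26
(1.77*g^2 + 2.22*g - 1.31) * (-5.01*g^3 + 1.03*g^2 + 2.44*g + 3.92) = -8.8677*g^5 - 9.2991*g^4 + 13.1685*g^3 + 11.0059*g^2 + 5.506*g - 5.1352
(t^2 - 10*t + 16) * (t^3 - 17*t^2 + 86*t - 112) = t^5 - 27*t^4 + 272*t^3 - 1244*t^2 + 2496*t - 1792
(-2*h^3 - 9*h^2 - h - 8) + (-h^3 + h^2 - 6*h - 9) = -3*h^3 - 8*h^2 - 7*h - 17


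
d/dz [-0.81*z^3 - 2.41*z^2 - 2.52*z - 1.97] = -2.43*z^2 - 4.82*z - 2.52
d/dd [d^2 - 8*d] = 2*d - 8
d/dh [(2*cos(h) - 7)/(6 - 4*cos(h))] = 4*sin(h)/(2*cos(h) - 3)^2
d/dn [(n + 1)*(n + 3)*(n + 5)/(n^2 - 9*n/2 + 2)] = 2*(2*n^4 - 18*n^3 - 115*n^2 + 12*n + 227)/(4*n^4 - 36*n^3 + 97*n^2 - 72*n + 16)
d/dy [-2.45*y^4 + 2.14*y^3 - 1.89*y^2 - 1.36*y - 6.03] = -9.8*y^3 + 6.42*y^2 - 3.78*y - 1.36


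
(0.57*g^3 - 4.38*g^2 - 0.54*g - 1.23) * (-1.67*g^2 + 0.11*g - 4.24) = -0.9519*g^5 + 7.3773*g^4 - 1.9968*g^3 + 20.5659*g^2 + 2.1543*g + 5.2152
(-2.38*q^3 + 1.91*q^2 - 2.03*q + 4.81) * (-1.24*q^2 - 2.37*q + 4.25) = 2.9512*q^5 + 3.2722*q^4 - 12.1245*q^3 + 6.9642*q^2 - 20.0272*q + 20.4425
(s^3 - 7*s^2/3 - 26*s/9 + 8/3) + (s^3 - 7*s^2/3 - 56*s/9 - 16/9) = 2*s^3 - 14*s^2/3 - 82*s/9 + 8/9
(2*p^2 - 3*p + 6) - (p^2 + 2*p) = p^2 - 5*p + 6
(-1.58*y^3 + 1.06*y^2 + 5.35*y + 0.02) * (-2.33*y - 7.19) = 3.6814*y^4 + 8.8904*y^3 - 20.0869*y^2 - 38.5131*y - 0.1438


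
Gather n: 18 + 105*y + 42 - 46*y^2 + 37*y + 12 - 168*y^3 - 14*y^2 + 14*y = -168*y^3 - 60*y^2 + 156*y + 72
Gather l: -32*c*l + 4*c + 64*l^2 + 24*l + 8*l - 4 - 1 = 4*c + 64*l^2 + l*(32 - 32*c) - 5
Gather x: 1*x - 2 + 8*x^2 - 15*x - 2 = 8*x^2 - 14*x - 4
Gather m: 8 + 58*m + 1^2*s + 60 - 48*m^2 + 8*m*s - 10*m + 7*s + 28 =-48*m^2 + m*(8*s + 48) + 8*s + 96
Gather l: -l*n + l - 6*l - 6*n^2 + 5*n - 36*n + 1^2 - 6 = l*(-n - 5) - 6*n^2 - 31*n - 5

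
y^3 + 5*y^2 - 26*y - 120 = (y - 5)*(y + 4)*(y + 6)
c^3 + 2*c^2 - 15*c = c*(c - 3)*(c + 5)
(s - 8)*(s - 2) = s^2 - 10*s + 16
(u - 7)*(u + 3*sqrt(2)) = u^2 - 7*u + 3*sqrt(2)*u - 21*sqrt(2)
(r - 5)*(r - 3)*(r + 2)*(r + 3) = r^4 - 3*r^3 - 19*r^2 + 27*r + 90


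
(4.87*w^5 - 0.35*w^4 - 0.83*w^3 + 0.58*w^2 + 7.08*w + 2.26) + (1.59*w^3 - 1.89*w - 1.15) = 4.87*w^5 - 0.35*w^4 + 0.76*w^3 + 0.58*w^2 + 5.19*w + 1.11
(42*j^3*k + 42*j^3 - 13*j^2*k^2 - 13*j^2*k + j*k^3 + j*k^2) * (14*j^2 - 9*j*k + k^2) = 588*j^5*k + 588*j^5 - 560*j^4*k^2 - 560*j^4*k + 173*j^3*k^3 + 173*j^3*k^2 - 22*j^2*k^4 - 22*j^2*k^3 + j*k^5 + j*k^4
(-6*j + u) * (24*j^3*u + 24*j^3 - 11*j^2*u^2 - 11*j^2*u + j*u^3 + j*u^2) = -144*j^4*u - 144*j^4 + 90*j^3*u^2 + 90*j^3*u - 17*j^2*u^3 - 17*j^2*u^2 + j*u^4 + j*u^3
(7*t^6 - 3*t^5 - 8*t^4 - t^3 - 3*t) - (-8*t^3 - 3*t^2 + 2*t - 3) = 7*t^6 - 3*t^5 - 8*t^4 + 7*t^3 + 3*t^2 - 5*t + 3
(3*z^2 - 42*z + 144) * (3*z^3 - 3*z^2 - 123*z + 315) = 9*z^5 - 135*z^4 + 189*z^3 + 5679*z^2 - 30942*z + 45360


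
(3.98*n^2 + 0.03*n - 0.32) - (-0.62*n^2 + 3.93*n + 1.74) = 4.6*n^2 - 3.9*n - 2.06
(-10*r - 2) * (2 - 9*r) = 90*r^2 - 2*r - 4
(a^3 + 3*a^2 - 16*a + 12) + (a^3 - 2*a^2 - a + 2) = 2*a^3 + a^2 - 17*a + 14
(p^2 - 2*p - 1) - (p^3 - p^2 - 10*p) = -p^3 + 2*p^2 + 8*p - 1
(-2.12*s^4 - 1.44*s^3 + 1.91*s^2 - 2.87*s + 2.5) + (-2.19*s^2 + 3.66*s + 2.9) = -2.12*s^4 - 1.44*s^3 - 0.28*s^2 + 0.79*s + 5.4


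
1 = 1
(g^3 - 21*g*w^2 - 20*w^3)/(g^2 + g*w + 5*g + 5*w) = (g^2 - g*w - 20*w^2)/(g + 5)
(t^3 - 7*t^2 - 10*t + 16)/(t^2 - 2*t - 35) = (-t^3 + 7*t^2 + 10*t - 16)/(-t^2 + 2*t + 35)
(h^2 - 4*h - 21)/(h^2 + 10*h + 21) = (h - 7)/(h + 7)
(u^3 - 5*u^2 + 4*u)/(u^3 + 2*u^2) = (u^2 - 5*u + 4)/(u*(u + 2))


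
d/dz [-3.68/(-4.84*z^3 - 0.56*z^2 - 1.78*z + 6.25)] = (-53.4336*z^2 - 4.1216*z - 6.5504)/(4.84*z^3 + 0.56*z^2 + 1.78*z - 6.25)^2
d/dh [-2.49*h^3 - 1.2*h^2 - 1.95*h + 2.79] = -7.47*h^2 - 2.4*h - 1.95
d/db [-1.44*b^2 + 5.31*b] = 5.31 - 2.88*b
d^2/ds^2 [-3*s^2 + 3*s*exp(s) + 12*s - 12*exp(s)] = 3*s*exp(s) - 6*exp(s) - 6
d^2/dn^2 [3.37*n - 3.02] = 0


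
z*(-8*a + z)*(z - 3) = -8*a*z^2 + 24*a*z + z^3 - 3*z^2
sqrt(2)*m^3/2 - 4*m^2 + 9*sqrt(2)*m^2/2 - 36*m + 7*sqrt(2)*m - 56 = (m + 7)*(m - 4*sqrt(2))*(sqrt(2)*m/2 + sqrt(2))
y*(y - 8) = y^2 - 8*y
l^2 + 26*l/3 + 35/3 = (l + 5/3)*(l + 7)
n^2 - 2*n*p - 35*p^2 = (n - 7*p)*(n + 5*p)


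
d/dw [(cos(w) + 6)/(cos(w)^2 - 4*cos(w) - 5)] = (cos(w)^2 + 12*cos(w) - 19)*sin(w)/(sin(w)^2 + 4*cos(w) + 4)^2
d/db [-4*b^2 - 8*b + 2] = -8*b - 8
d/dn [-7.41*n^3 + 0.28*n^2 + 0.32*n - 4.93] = -22.23*n^2 + 0.56*n + 0.32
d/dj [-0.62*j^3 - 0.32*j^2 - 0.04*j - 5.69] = -1.86*j^2 - 0.64*j - 0.04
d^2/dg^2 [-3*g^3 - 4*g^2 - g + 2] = -18*g - 8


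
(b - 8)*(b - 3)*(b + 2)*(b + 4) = b^4 - 5*b^3 - 34*b^2 + 56*b + 192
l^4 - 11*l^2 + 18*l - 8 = (l - 2)*(l - 1)^2*(l + 4)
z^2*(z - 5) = z^3 - 5*z^2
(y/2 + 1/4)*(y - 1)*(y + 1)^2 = y^4/2 + 3*y^3/4 - y^2/4 - 3*y/4 - 1/4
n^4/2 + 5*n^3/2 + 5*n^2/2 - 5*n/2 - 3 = (n/2 + 1)*(n - 1)*(n + 1)*(n + 3)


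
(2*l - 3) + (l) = 3*l - 3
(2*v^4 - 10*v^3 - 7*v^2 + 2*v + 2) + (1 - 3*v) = 2*v^4 - 10*v^3 - 7*v^2 - v + 3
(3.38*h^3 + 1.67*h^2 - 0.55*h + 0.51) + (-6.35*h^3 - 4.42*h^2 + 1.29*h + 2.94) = -2.97*h^3 - 2.75*h^2 + 0.74*h + 3.45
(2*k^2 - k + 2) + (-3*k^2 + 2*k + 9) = -k^2 + k + 11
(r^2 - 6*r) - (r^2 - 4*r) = -2*r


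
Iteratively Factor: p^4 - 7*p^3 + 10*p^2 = (p)*(p^3 - 7*p^2 + 10*p) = p*(p - 2)*(p^2 - 5*p) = p^2*(p - 2)*(p - 5)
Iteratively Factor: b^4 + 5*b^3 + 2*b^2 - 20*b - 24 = (b + 2)*(b^3 + 3*b^2 - 4*b - 12) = (b - 2)*(b + 2)*(b^2 + 5*b + 6) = (b - 2)*(b + 2)*(b + 3)*(b + 2)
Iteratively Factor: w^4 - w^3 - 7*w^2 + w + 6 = (w + 2)*(w^3 - 3*w^2 - w + 3) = (w - 3)*(w + 2)*(w^2 - 1) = (w - 3)*(w - 1)*(w + 2)*(w + 1)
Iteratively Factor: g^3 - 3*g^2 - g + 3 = (g + 1)*(g^2 - 4*g + 3) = (g - 1)*(g + 1)*(g - 3)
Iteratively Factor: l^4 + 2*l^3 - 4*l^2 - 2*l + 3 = (l - 1)*(l^3 + 3*l^2 - l - 3) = (l - 1)*(l + 3)*(l^2 - 1) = (l - 1)^2*(l + 3)*(l + 1)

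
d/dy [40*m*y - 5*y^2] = 40*m - 10*y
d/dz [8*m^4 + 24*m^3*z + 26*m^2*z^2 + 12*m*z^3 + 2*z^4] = 24*m^3 + 52*m^2*z + 36*m*z^2 + 8*z^3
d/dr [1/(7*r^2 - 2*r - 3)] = 2*(1 - 7*r)/(-7*r^2 + 2*r + 3)^2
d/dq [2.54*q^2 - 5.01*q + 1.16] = 5.08*q - 5.01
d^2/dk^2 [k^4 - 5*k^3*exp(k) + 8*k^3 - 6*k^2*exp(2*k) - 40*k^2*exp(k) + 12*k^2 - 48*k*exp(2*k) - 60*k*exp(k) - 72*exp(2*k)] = -5*k^3*exp(k) - 24*k^2*exp(2*k) - 70*k^2*exp(k) + 12*k^2 - 240*k*exp(2*k) - 250*k*exp(k) + 48*k - 492*exp(2*k) - 200*exp(k) + 24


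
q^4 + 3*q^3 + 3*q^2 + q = q*(q + 1)^3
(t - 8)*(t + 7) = t^2 - t - 56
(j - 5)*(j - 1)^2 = j^3 - 7*j^2 + 11*j - 5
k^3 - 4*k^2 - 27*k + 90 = (k - 6)*(k - 3)*(k + 5)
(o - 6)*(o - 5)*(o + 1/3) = o^3 - 32*o^2/3 + 79*o/3 + 10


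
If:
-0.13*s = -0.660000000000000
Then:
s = 5.08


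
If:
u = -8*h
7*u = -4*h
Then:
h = 0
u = 0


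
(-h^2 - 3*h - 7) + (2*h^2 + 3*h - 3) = h^2 - 10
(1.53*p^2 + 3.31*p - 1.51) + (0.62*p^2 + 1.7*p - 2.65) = 2.15*p^2 + 5.01*p - 4.16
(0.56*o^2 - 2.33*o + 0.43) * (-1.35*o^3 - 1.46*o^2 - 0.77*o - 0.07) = -0.756*o^5 + 2.3279*o^4 + 2.3901*o^3 + 1.1271*o^2 - 0.168*o - 0.0301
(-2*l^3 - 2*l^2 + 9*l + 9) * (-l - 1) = 2*l^4 + 4*l^3 - 7*l^2 - 18*l - 9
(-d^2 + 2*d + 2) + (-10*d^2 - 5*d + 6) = -11*d^2 - 3*d + 8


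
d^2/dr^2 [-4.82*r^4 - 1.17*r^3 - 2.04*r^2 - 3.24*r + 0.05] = -57.84*r^2 - 7.02*r - 4.08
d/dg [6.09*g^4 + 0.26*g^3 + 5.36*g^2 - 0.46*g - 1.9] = 24.36*g^3 + 0.78*g^2 + 10.72*g - 0.46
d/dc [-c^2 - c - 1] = -2*c - 1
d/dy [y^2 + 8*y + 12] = 2*y + 8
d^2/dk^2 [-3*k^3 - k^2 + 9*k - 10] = -18*k - 2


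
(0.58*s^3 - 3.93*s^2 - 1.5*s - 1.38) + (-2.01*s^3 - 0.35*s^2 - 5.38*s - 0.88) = -1.43*s^3 - 4.28*s^2 - 6.88*s - 2.26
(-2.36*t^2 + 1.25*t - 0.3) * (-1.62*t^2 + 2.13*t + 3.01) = 3.8232*t^4 - 7.0518*t^3 - 3.9551*t^2 + 3.1235*t - 0.903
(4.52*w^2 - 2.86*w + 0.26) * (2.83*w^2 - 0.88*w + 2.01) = 12.7916*w^4 - 12.0714*w^3 + 12.3378*w^2 - 5.9774*w + 0.5226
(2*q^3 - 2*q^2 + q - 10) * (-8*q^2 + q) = -16*q^5 + 18*q^4 - 10*q^3 + 81*q^2 - 10*q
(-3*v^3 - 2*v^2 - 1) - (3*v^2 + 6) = -3*v^3 - 5*v^2 - 7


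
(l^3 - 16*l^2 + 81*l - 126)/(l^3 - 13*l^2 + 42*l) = (l - 3)/l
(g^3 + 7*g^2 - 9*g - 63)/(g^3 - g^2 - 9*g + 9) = (g + 7)/(g - 1)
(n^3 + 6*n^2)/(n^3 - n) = n*(n + 6)/(n^2 - 1)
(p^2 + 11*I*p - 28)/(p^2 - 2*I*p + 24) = (p + 7*I)/(p - 6*I)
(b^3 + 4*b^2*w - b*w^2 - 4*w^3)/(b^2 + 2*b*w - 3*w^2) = (b^2 + 5*b*w + 4*w^2)/(b + 3*w)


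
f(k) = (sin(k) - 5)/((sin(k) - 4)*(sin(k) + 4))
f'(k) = -(sin(k) - 5)*cos(k)/((sin(k) - 4)*(sin(k) + 4)^2) - (sin(k) - 5)*cos(k)/((sin(k) - 4)^2*(sin(k) + 4)) + cos(k)/((sin(k) - 4)*(sin(k) + 4))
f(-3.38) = 0.30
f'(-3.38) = 0.05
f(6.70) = 0.29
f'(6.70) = -0.04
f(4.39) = 0.39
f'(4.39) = 0.04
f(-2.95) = 0.33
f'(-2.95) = 0.07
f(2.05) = 0.27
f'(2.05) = 0.02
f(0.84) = 0.28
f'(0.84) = -0.03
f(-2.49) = 0.36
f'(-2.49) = 0.07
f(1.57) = 0.27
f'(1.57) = -0.00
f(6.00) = 0.33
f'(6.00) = -0.07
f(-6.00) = 0.30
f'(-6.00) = -0.05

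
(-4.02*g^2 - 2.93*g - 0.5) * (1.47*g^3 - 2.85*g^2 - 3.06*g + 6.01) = -5.9094*g^5 + 7.1499*g^4 + 19.9167*g^3 - 13.7694*g^2 - 16.0793*g - 3.005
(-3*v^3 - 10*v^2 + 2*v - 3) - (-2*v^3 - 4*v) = -v^3 - 10*v^2 + 6*v - 3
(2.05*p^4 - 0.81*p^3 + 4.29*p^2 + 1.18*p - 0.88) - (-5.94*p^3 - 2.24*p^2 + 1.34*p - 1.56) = 2.05*p^4 + 5.13*p^3 + 6.53*p^2 - 0.16*p + 0.68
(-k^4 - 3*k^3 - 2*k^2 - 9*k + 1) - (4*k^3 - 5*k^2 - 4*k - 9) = -k^4 - 7*k^3 + 3*k^2 - 5*k + 10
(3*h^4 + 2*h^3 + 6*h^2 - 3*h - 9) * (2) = 6*h^4 + 4*h^3 + 12*h^2 - 6*h - 18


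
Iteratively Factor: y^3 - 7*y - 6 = (y - 3)*(y^2 + 3*y + 2) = (y - 3)*(y + 2)*(y + 1)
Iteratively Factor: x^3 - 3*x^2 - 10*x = (x)*(x^2 - 3*x - 10) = x*(x - 5)*(x + 2)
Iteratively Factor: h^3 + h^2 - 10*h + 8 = (h + 4)*(h^2 - 3*h + 2) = (h - 2)*(h + 4)*(h - 1)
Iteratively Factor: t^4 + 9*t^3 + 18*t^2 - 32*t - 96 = (t + 3)*(t^3 + 6*t^2 - 32) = (t - 2)*(t + 3)*(t^2 + 8*t + 16) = (t - 2)*(t + 3)*(t + 4)*(t + 4)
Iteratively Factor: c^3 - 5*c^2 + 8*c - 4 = (c - 2)*(c^2 - 3*c + 2) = (c - 2)*(c - 1)*(c - 2)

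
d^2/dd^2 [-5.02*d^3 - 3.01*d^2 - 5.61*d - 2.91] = -30.12*d - 6.02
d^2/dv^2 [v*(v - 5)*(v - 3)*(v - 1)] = 12*v^2 - 54*v + 46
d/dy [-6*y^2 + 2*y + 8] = 2 - 12*y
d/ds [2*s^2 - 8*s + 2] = 4*s - 8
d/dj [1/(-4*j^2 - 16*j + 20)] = (j + 2)/(2*(j^2 + 4*j - 5)^2)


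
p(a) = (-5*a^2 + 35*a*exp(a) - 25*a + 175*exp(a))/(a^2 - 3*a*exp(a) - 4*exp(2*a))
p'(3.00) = 2.47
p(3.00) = -3.08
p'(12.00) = 0.00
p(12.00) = 0.00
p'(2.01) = 5.12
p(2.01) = -6.68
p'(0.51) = 23.14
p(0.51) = -22.95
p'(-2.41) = 5.91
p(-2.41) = 6.12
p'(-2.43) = 5.77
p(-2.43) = 6.01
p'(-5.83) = 0.74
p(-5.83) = -0.71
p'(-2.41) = 5.91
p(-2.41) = 6.12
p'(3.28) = 2.00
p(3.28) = -2.46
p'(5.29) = 0.39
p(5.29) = -0.44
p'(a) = (35*a*exp(a) - 10*a + 210*exp(a) - 25)/(a^2 - 3*a*exp(a) - 4*exp(2*a)) + (-5*a^2 + 35*a*exp(a) - 25*a + 175*exp(a))*(3*a*exp(a) - 2*a + 8*exp(2*a) + 3*exp(a))/(a^2 - 3*a*exp(a) - 4*exp(2*a))^2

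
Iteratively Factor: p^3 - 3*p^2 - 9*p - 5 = (p + 1)*(p^2 - 4*p - 5) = (p + 1)^2*(p - 5)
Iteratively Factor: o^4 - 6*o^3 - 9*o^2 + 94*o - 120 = (o - 3)*(o^3 - 3*o^2 - 18*o + 40) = (o - 5)*(o - 3)*(o^2 + 2*o - 8) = (o - 5)*(o - 3)*(o + 4)*(o - 2)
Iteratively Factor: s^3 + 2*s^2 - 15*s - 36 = (s - 4)*(s^2 + 6*s + 9) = (s - 4)*(s + 3)*(s + 3)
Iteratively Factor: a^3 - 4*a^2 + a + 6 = (a - 3)*(a^2 - a - 2) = (a - 3)*(a - 2)*(a + 1)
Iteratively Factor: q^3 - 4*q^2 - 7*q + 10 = (q - 5)*(q^2 + q - 2) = (q - 5)*(q + 2)*(q - 1)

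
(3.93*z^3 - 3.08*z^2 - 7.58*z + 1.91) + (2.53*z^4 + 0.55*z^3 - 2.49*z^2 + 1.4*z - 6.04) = 2.53*z^4 + 4.48*z^3 - 5.57*z^2 - 6.18*z - 4.13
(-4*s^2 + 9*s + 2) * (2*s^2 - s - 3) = -8*s^4 + 22*s^3 + 7*s^2 - 29*s - 6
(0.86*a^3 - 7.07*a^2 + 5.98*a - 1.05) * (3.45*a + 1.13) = 2.967*a^4 - 23.4197*a^3 + 12.6419*a^2 + 3.1349*a - 1.1865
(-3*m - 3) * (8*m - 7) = -24*m^2 - 3*m + 21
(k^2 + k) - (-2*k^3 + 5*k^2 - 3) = 2*k^3 - 4*k^2 + k + 3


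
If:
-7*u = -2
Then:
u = 2/7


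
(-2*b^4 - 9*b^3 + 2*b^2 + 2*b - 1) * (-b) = 2*b^5 + 9*b^4 - 2*b^3 - 2*b^2 + b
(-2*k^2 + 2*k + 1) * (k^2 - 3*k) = -2*k^4 + 8*k^3 - 5*k^2 - 3*k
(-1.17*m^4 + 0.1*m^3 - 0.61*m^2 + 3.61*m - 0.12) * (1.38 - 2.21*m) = 2.5857*m^5 - 1.8356*m^4 + 1.4861*m^3 - 8.8199*m^2 + 5.247*m - 0.1656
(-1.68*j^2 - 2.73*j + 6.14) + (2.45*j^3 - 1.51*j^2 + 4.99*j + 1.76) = 2.45*j^3 - 3.19*j^2 + 2.26*j + 7.9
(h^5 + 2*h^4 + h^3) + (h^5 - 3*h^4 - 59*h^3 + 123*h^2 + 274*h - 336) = 2*h^5 - h^4 - 58*h^3 + 123*h^2 + 274*h - 336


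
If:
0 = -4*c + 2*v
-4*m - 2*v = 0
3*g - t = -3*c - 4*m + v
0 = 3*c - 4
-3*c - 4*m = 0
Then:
No Solution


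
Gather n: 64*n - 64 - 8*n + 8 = 56*n - 56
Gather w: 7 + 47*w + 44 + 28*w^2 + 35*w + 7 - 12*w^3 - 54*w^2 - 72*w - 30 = -12*w^3 - 26*w^2 + 10*w + 28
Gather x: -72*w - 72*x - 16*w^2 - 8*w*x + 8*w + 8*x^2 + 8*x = -16*w^2 - 64*w + 8*x^2 + x*(-8*w - 64)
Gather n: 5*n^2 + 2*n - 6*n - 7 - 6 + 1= 5*n^2 - 4*n - 12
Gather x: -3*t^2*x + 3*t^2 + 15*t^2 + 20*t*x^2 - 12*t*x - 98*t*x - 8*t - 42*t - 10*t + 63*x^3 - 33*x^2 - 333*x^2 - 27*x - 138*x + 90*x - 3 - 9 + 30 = 18*t^2 - 60*t + 63*x^3 + x^2*(20*t - 366) + x*(-3*t^2 - 110*t - 75) + 18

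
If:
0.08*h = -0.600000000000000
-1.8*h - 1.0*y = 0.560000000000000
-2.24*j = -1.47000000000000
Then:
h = -7.50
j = 0.66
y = 12.94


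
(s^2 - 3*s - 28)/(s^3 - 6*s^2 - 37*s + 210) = (s + 4)/(s^2 + s - 30)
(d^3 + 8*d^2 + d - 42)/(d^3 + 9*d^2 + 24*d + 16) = (d^3 + 8*d^2 + d - 42)/(d^3 + 9*d^2 + 24*d + 16)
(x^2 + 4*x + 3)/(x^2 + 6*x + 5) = (x + 3)/(x + 5)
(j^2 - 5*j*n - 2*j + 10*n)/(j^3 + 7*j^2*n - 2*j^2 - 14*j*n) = (j - 5*n)/(j*(j + 7*n))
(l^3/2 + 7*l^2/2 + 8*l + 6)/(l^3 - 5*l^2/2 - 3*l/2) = (l^3 + 7*l^2 + 16*l + 12)/(l*(2*l^2 - 5*l - 3))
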